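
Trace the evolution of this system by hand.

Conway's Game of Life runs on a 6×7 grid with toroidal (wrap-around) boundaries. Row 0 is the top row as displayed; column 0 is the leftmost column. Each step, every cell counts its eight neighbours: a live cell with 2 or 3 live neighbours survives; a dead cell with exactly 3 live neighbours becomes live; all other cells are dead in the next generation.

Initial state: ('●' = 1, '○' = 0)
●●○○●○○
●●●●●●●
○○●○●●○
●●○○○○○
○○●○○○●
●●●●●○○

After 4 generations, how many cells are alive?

12

k=0  ●●○○●○○
●●●●●●●
○○●○●●○
●●○○○○○
○○●○○○●
●●●●●○○
k=1  ○○○○○○○
○○○○○○○
○○○○○○○
●●●●○●●
○○○○○○●
○○○○●●●
k=2  ○○○○○●○
○○○○○○○
●●●○○○●
●●●○○●●
○●●●○○○
○○○○○●●
k=3  ○○○○○●●
●●○○○○●
○○●○○●○
○○○○○●○
○○○●●○○
○○●○●●●
k=4  ○●○○●○○
●●○○○○○
●●○○○●○
○○○●○●○
○○○●○○●
○○○○○○●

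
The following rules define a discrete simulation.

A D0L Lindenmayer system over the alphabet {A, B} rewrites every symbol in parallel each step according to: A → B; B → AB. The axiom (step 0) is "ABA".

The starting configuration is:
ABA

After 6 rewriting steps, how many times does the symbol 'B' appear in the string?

29

0) ABA
1) BABB
2) ABBABAB
3) BABABBABBAB
4) ABBABBABABBABABBAB
5) BABABBABABBABBABABBABBABABBAB
6) ABBABBABABBABBABABBABABBABBABABBABABBABBABABBAB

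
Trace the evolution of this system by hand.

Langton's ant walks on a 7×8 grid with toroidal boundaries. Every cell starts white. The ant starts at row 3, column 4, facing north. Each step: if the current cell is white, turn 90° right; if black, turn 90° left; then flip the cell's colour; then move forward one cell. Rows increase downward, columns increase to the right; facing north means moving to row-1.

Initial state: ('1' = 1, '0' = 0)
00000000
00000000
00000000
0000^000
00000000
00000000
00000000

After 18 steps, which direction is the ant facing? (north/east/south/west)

south

k=0  00000000
00000000
00000000
0000^000
00000000
00000000
00000000
k=1  00000000
00000000
00000000
00001>00
00000000
00000000
00000000
k=2  00000000
00000000
00000000
00001100
00000v00
00000000
00000000
k=3  00000000
00000000
00000000
00001100
0000<100
00000000
00000000
k=4  00000000
00000000
00000000
0000^100
00001100
00000000
00000000
k=5  00000000
00000000
00000000
000<0100
00001100
00000000
00000000
k=6  00000000
00000000
000^0000
00010100
00001100
00000000
00000000
k=7  00000000
00000000
0001>000
00010100
00001100
00000000
00000000
k=8  00000000
00000000
00011000
0001v100
00001100
00000000
00000000
k=9  00000000
00000000
00011000
000<1100
00001100
00000000
00000000
k=10  00000000
00000000
00011000
00001100
000v1100
00000000
00000000
k=11  00000000
00000000
00011000
00001100
00<11100
00000000
00000000
k=12  00000000
00000000
00011000
00^01100
00111100
00000000
00000000
k=13  00000000
00000000
00011000
001>1100
00111100
00000000
00000000
k=14  00000000
00000000
00011000
00111100
001v1100
00000000
00000000
k=15  00000000
00000000
00011000
00111100
0010>100
00000000
00000000
k=16  00000000
00000000
00011000
0011^100
00100100
00000000
00000000
k=17  00000000
00000000
00011000
001<0100
00100100
00000000
00000000
k=18  00000000
00000000
00011000
00100100
001v0100
00000000
00000000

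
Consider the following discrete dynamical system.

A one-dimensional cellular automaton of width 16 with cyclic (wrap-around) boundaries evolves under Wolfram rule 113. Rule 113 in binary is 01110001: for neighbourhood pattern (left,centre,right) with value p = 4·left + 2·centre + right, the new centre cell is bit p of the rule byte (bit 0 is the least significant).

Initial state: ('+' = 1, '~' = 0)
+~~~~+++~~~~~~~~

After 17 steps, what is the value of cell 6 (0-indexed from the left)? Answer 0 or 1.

0) +~~~~+++~~~~~~~~
1) ~+++~~~++++++++~
2) ~~~+++~~~~~~~~++
3) ++~~~++++++++~~+
4) ~+++~~~~~~~~++~~
5) ~~~++++++++~~+++
6) ++~~~~~~~~++~~~+
7) ~++++++++~~+++~~
8) ~~~~~~~~++~~~+++
9) +++++++~~+++~~~+
10) ~~~~~~++~~~+++~~
11) +++++~~+++~~~+++
12) ~~~~++~~~+++~~~~
13) +++~~+++~~~+++++
14) ~~++~~~+++~~~~~~
15) +~~+++~~~+++++++
16) ++~~~+++~~~~~~~~
17) ~+++~~~++++++++~

0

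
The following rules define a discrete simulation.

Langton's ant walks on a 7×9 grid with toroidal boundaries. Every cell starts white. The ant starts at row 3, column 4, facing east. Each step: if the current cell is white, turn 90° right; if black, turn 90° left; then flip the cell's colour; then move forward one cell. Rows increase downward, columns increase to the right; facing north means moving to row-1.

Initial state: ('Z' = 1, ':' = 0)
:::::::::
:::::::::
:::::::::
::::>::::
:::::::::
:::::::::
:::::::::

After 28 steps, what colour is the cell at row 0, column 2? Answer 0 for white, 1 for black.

step 0: :::::::::
:::::::::
:::::::::
::::>::::
:::::::::
:::::::::
:::::::::
step 1: :::::::::
:::::::::
:::::::::
::::Z::::
::::v::::
:::::::::
:::::::::
step 2: :::::::::
:::::::::
:::::::::
::::Z::::
:::<Z::::
:::::::::
:::::::::
step 3: :::::::::
:::::::::
:::::::::
:::^Z::::
:::ZZ::::
:::::::::
:::::::::
step 4: :::::::::
:::::::::
:::::::::
:::Z>::::
:::ZZ::::
:::::::::
:::::::::
step 5: :::::::::
:::::::::
::::^::::
:::Z:::::
:::ZZ::::
:::::::::
:::::::::
step 6: :::::::::
:::::::::
::::Z>:::
:::Z:::::
:::ZZ::::
:::::::::
:::::::::
step 7: :::::::::
:::::::::
::::ZZ:::
:::Z:v:::
:::ZZ::::
:::::::::
:::::::::
step 8: :::::::::
:::::::::
::::ZZ:::
:::Z<Z:::
:::ZZ::::
:::::::::
:::::::::
step 9: :::::::::
:::::::::
::::^Z:::
:::ZZZ:::
:::ZZ::::
:::::::::
:::::::::
step 10: :::::::::
:::::::::
:::<:Z:::
:::ZZZ:::
:::ZZ::::
:::::::::
:::::::::
step 11: :::::::::
:::^:::::
:::Z:Z:::
:::ZZZ:::
:::ZZ::::
:::::::::
:::::::::
step 12: :::::::::
:::Z>::::
:::Z:Z:::
:::ZZZ:::
:::ZZ::::
:::::::::
:::::::::
step 13: :::::::::
:::ZZ::::
:::ZvZ:::
:::ZZZ:::
:::ZZ::::
:::::::::
:::::::::
step 14: :::::::::
:::ZZ::::
:::<ZZ:::
:::ZZZ:::
:::ZZ::::
:::::::::
:::::::::
step 15: :::::::::
:::ZZ::::
::::ZZ:::
:::vZZ:::
:::ZZ::::
:::::::::
:::::::::
step 16: :::::::::
:::ZZ::::
::::ZZ:::
::::>Z:::
:::ZZ::::
:::::::::
:::::::::
step 17: :::::::::
:::ZZ::::
::::^Z:::
:::::Z:::
:::ZZ::::
:::::::::
:::::::::
step 18: :::::::::
:::ZZ::::
:::<:Z:::
:::::Z:::
:::ZZ::::
:::::::::
:::::::::
step 19: :::::::::
:::^Z::::
:::Z:Z:::
:::::Z:::
:::ZZ::::
:::::::::
:::::::::
step 20: :::::::::
::<:Z::::
:::Z:Z:::
:::::Z:::
:::ZZ::::
:::::::::
:::::::::
step 21: ::^::::::
::Z:Z::::
:::Z:Z:::
:::::Z:::
:::ZZ::::
:::::::::
:::::::::
step 22: ::Z>:::::
::Z:Z::::
:::Z:Z:::
:::::Z:::
:::ZZ::::
:::::::::
:::::::::
step 23: ::ZZ:::::
::ZvZ::::
:::Z:Z:::
:::::Z:::
:::ZZ::::
:::::::::
:::::::::
step 24: ::ZZ:::::
::<ZZ::::
:::Z:Z:::
:::::Z:::
:::ZZ::::
:::::::::
:::::::::
step 25: ::ZZ:::::
:::ZZ::::
::vZ:Z:::
:::::Z:::
:::ZZ::::
:::::::::
:::::::::
step 26: ::ZZ:::::
:::ZZ::::
:<ZZ:Z:::
:::::Z:::
:::ZZ::::
:::::::::
:::::::::
step 27: ::ZZ:::::
:^:ZZ::::
:ZZZ:Z:::
:::::Z:::
:::ZZ::::
:::::::::
:::::::::
step 28: ::ZZ:::::
:Z>ZZ::::
:ZZZ:Z:::
:::::Z:::
:::ZZ::::
:::::::::
:::::::::

1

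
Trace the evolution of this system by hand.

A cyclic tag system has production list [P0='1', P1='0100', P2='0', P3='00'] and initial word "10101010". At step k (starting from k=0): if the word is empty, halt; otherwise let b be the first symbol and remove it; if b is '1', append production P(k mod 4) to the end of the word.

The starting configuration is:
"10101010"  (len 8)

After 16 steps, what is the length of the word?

0

t=0: "10101010"  (len 8)
t=1: "01010101"  (len 8)
t=2: "1010101"  (len 7)
t=3: "0101010"  (len 7)
t=4: "101010"  (len 6)
t=5: "010101"  (len 6)
t=6: "10101"  (len 5)
t=7: "01010"  (len 5)
t=8: "1010"  (len 4)
t=9: "0101"  (len 4)
t=10: "101"  (len 3)
t=11: "010"  (len 3)
t=12: "10"  (len 2)
t=13: "01"  (len 2)
t=14: "1"  (len 1)
t=15: "0"  (len 1)
t=16: (halted — word empty)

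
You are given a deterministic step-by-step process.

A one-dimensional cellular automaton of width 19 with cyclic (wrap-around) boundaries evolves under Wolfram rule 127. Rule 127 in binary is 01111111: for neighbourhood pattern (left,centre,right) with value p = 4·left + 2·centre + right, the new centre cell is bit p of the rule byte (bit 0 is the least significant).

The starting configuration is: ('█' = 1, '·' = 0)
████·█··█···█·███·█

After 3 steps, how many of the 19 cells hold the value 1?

15

k=0  ████·█··█···█·███·█
k=1  ···████████████·███
k=2  ████··········███·█
k=3  ···████████████·███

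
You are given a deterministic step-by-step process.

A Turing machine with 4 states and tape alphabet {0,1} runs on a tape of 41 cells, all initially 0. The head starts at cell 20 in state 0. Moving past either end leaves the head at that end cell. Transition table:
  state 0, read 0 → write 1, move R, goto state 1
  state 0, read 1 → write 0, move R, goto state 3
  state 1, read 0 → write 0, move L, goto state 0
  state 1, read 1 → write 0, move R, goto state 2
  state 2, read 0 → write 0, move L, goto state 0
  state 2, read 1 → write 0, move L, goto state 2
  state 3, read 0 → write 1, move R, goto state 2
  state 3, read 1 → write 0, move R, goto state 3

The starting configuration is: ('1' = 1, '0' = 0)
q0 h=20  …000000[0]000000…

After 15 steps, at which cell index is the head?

25

step 0: q0 h=20  …000000[0]000000…
step 1: q1 h=21  …000001[0]000000…
step 2: q0 h=20  …000000[1]000000…
step 3: q3 h=21  …000000[0]000000…
step 4: q2 h=22  …000001[0]000000…
step 5: q0 h=21  …000000[1]000000…
step 6: q3 h=22  …000000[0]000000…
step 7: q2 h=23  …000001[0]000000…
step 8: q0 h=22  …000000[1]000000…
step 9: q3 h=23  …000000[0]000000…
step 10: q2 h=24  …000001[0]000000…
step 11: q0 h=23  …000000[1]000000…
step 12: q3 h=24  …000000[0]000000…
step 13: q2 h=25  …000001[0]000000…
step 14: q0 h=24  …000000[1]000000…
step 15: q3 h=25  …000000[0]000000…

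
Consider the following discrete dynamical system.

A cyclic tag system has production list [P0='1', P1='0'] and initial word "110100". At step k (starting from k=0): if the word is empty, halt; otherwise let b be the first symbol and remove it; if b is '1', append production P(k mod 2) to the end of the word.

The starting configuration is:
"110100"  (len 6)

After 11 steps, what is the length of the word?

0

k=0  "110100"  (len 6)
k=1  "101001"  (len 6)
k=2  "010010"  (len 6)
k=3  "10010"  (len 5)
k=4  "00100"  (len 5)
k=5  "0100"  (len 4)
k=6  "100"  (len 3)
k=7  "001"  (len 3)
k=8  "01"  (len 2)
k=9  "1"  (len 1)
k=10  "0"  (len 1)
k=11  (halted — word empty)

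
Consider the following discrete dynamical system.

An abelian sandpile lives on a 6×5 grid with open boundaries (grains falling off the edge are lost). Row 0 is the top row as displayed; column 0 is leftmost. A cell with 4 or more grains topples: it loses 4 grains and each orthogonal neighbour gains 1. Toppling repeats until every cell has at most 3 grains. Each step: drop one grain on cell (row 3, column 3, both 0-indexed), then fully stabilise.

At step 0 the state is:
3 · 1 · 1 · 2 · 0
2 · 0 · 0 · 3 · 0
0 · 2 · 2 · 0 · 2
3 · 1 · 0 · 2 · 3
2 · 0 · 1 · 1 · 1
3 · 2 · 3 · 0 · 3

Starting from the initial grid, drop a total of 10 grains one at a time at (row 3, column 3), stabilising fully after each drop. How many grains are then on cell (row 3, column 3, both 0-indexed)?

2

gen 0: 3 · 1 · 1 · 2 · 0
2 · 0 · 0 · 3 · 0
0 · 2 · 2 · 0 · 2
3 · 1 · 0 · 2 · 3
2 · 0 · 1 · 1 · 1
3 · 2 · 3 · 0 · 3
gen 1: 3 · 1 · 1 · 2 · 0
2 · 0 · 0 · 3 · 0
0 · 2 · 2 · 0 · 2
3 · 1 · 0 · 3 · 3
2 · 0 · 1 · 1 · 1
3 · 2 · 3 · 0 · 3
gen 2: 3 · 1 · 1 · 2 · 0
2 · 0 · 0 · 3 · 0
0 · 2 · 2 · 1 · 3
3 · 1 · 1 · 1 · 0
2 · 0 · 1 · 2 · 2
3 · 2 · 3 · 0 · 3
gen 3: 3 · 1 · 1 · 2 · 0
2 · 0 · 0 · 3 · 0
0 · 2 · 2 · 1 · 3
3 · 1 · 1 · 2 · 0
2 · 0 · 1 · 2 · 2
3 · 2 · 3 · 0 · 3
gen 4: 3 · 1 · 1 · 2 · 0
2 · 0 · 0 · 3 · 0
0 · 2 · 2 · 1 · 3
3 · 1 · 1 · 3 · 0
2 · 0 · 1 · 2 · 2
3 · 2 · 3 · 0 · 3
gen 5: 3 · 1 · 1 · 2 · 0
2 · 0 · 0 · 3 · 0
0 · 2 · 2 · 2 · 3
3 · 1 · 2 · 0 · 1
2 · 0 · 1 · 3 · 2
3 · 2 · 3 · 0 · 3
gen 6: 3 · 1 · 1 · 2 · 0
2 · 0 · 0 · 3 · 0
0 · 2 · 2 · 2 · 3
3 · 1 · 2 · 1 · 1
2 · 0 · 1 · 3 · 2
3 · 2 · 3 · 0 · 3
gen 7: 3 · 1 · 1 · 2 · 0
2 · 0 · 0 · 3 · 0
0 · 2 · 2 · 2 · 3
3 · 1 · 2 · 2 · 1
2 · 0 · 1 · 3 · 2
3 · 2 · 3 · 0 · 3
gen 8: 3 · 1 · 1 · 2 · 0
2 · 0 · 0 · 3 · 0
0 · 2 · 2 · 2 · 3
3 · 1 · 2 · 3 · 1
2 · 0 · 1 · 3 · 2
3 · 2 · 3 · 0 · 3
gen 9: 3 · 1 · 1 · 2 · 0
2 · 0 · 0 · 3 · 0
0 · 2 · 2 · 3 · 3
3 · 1 · 3 · 1 · 2
2 · 0 · 2 · 0 · 3
3 · 2 · 3 · 1 · 3
gen 10: 3 · 1 · 1 · 2 · 0
2 · 0 · 0 · 3 · 0
0 · 2 · 2 · 3 · 3
3 · 1 · 3 · 2 · 2
2 · 0 · 2 · 0 · 3
3 · 2 · 3 · 1 · 3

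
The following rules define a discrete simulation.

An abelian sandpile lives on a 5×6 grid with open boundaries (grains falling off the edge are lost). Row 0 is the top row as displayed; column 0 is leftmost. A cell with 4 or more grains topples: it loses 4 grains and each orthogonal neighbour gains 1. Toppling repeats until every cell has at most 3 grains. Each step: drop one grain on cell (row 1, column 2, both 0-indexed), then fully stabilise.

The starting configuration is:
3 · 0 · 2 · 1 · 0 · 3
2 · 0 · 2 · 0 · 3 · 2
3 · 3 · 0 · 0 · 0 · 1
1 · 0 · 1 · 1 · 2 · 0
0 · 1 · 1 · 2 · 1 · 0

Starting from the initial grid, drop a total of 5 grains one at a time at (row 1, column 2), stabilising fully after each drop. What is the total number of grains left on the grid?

t=0: 3 · 0 · 2 · 1 · 0 · 3
2 · 0 · 2 · 0 · 3 · 2
3 · 3 · 0 · 0 · 0 · 1
1 · 0 · 1 · 1 · 2 · 0
0 · 1 · 1 · 2 · 1 · 0
t=1: 3 · 0 · 2 · 1 · 0 · 3
2 · 0 · 3 · 0 · 3 · 2
3 · 3 · 0 · 0 · 0 · 1
1 · 0 · 1 · 1 · 2 · 0
0 · 1 · 1 · 2 · 1 · 0
t=2: 3 · 0 · 3 · 1 · 0 · 3
2 · 1 · 0 · 1 · 3 · 2
3 · 3 · 1 · 0 · 0 · 1
1 · 0 · 1 · 1 · 2 · 0
0 · 1 · 1 · 2 · 1 · 0
t=3: 3 · 0 · 3 · 1 · 0 · 3
2 · 1 · 1 · 1 · 3 · 2
3 · 3 · 1 · 0 · 0 · 1
1 · 0 · 1 · 1 · 2 · 0
0 · 1 · 1 · 2 · 1 · 0
t=4: 3 · 0 · 3 · 1 · 0 · 3
2 · 1 · 2 · 1 · 3 · 2
3 · 3 · 1 · 0 · 0 · 1
1 · 0 · 1 · 1 · 2 · 0
0 · 1 · 1 · 2 · 1 · 0
t=5: 3 · 0 · 3 · 1 · 0 · 3
2 · 1 · 3 · 1 · 3 · 2
3 · 3 · 1 · 0 · 0 · 1
1 · 0 · 1 · 1 · 2 · 0
0 · 1 · 1 · 2 · 1 · 0

40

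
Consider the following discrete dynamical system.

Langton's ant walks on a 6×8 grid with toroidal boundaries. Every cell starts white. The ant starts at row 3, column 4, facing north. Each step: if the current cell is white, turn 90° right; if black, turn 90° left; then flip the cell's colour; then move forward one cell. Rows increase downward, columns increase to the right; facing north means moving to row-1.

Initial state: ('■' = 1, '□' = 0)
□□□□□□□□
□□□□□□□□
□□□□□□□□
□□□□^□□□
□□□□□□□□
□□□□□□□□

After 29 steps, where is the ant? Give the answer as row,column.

gen 0: □□□□□□□□
□□□□□□□□
□□□□□□□□
□□□□^□□□
□□□□□□□□
□□□□□□□□
gen 1: □□□□□□□□
□□□□□□□□
□□□□□□□□
□□□□■>□□
□□□□□□□□
□□□□□□□□
gen 2: □□□□□□□□
□□□□□□□□
□□□□□□□□
□□□□■■□□
□□□□□v□□
□□□□□□□□
gen 3: □□□□□□□□
□□□□□□□□
□□□□□□□□
□□□□■■□□
□□□□<■□□
□□□□□□□□
gen 4: □□□□□□□□
□□□□□□□□
□□□□□□□□
□□□□^■□□
□□□□■■□□
□□□□□□□□
gen 5: □□□□□□□□
□□□□□□□□
□□□□□□□□
□□□<□■□□
□□□□■■□□
□□□□□□□□
gen 6: □□□□□□□□
□□□□□□□□
□□□^□□□□
□□□■□■□□
□□□□■■□□
□□□□□□□□
gen 7: □□□□□□□□
□□□□□□□□
□□□■>□□□
□□□■□■□□
□□□□■■□□
□□□□□□□□
gen 8: □□□□□□□□
□□□□□□□□
□□□■■□□□
□□□■v■□□
□□□□■■□□
□□□□□□□□
gen 9: □□□□□□□□
□□□□□□□□
□□□■■□□□
□□□<■■□□
□□□□■■□□
□□□□□□□□
gen 10: □□□□□□□□
□□□□□□□□
□□□■■□□□
□□□□■■□□
□□□v■■□□
□□□□□□□□
gen 11: □□□□□□□□
□□□□□□□□
□□□■■□□□
□□□□■■□□
□□<■■■□□
□□□□□□□□
gen 12: □□□□□□□□
□□□□□□□□
□□□■■□□□
□□^□■■□□
□□■■■■□□
□□□□□□□□
gen 13: □□□□□□□□
□□□□□□□□
□□□■■□□□
□□■>■■□□
□□■■■■□□
□□□□□□□□
gen 14: □□□□□□□□
□□□□□□□□
□□□■■□□□
□□■■■■□□
□□■v■■□□
□□□□□□□□
gen 15: □□□□□□□□
□□□□□□□□
□□□■■□□□
□□■■■■□□
□□■□>■□□
□□□□□□□□
gen 16: □□□□□□□□
□□□□□□□□
□□□■■□□□
□□■■^■□□
□□■□□■□□
□□□□□□□□
gen 17: □□□□□□□□
□□□□□□□□
□□□■■□□□
□□■<□■□□
□□■□□■□□
□□□□□□□□
gen 18: □□□□□□□□
□□□□□□□□
□□□■■□□□
□□■□□■□□
□□■v□■□□
□□□□□□□□
gen 19: □□□□□□□□
□□□□□□□□
□□□■■□□□
□□■□□■□□
□□<■□■□□
□□□□□□□□
gen 20: □□□□□□□□
□□□□□□□□
□□□■■□□□
□□■□□■□□
□□□■□■□□
□□v□□□□□
gen 21: □□□□□□□□
□□□□□□□□
□□□■■□□□
□□■□□■□□
□□□■□■□□
□<■□□□□□
gen 22: □□□□□□□□
□□□□□□□□
□□□■■□□□
□□■□□■□□
□^□■□■□□
□■■□□□□□
gen 23: □□□□□□□□
□□□□□□□□
□□□■■□□□
□□■□□■□□
□■>■□■□□
□■■□□□□□
gen 24: □□□□□□□□
□□□□□□□□
□□□■■□□□
□□■□□■□□
□■■■□■□□
□■v□□□□□
gen 25: □□□□□□□□
□□□□□□□□
□□□■■□□□
□□■□□■□□
□■■■□■□□
□■□>□□□□
gen 26: □□□v□□□□
□□□□□□□□
□□□■■□□□
□□■□□■□□
□■■■□■□□
□■□■□□□□
gen 27: □□<■□□□□
□□□□□□□□
□□□■■□□□
□□■□□■□□
□■■■□■□□
□■□■□□□□
gen 28: □□■■□□□□
□□□□□□□□
□□□■■□□□
□□■□□■□□
□■■■□■□□
□■^■□□□□
gen 29: □□■■□□□□
□□□□□□□□
□□□■■□□□
□□■□□■□□
□■■■□■□□
□■■>□□□□

5,3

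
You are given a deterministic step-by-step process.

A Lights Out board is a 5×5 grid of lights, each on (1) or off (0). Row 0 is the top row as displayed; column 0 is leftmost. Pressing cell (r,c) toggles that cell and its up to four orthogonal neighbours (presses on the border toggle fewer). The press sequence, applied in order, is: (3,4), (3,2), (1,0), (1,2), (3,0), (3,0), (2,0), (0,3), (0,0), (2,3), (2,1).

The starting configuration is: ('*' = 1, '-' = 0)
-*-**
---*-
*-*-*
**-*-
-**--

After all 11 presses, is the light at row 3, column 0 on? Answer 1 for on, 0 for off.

0

step 0: -*-**
---*-
*-*-*
**-*-
-**--
step 1: -*-**
---*-
*-*--
**--*
-**-*
step 2: -*-**
---*-
*----
*-***
-*--*
step 3: **-**
**-*-
-----
*-***
-*--*
step 4: *****
*-*--
--*--
*-***
-*--*
step 5: *****
*-*--
*-*--
-****
**--*
step 6: *****
*-*--
--*--
*-***
-*--*
step 7: *****
--*--
***--
--***
-*--*
step 8: **---
--**-
***--
--***
-*--*
step 9: -----
*-**-
***--
--***
-*--*
step 10: -----
*-*--
**-**
--*-*
-*--*
step 11: -----
***--
--***
-**-*
-*--*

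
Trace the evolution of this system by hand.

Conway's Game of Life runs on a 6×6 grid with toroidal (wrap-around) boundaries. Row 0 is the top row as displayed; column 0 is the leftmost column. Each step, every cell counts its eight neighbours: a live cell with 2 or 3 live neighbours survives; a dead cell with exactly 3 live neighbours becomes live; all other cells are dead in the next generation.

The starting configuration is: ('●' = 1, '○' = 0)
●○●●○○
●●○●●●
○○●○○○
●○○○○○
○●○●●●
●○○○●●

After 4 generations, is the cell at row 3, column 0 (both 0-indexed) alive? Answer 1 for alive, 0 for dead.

0

0) ●○●●○○
●●○●●●
○○●○○○
●○○○○○
○●○●●●
●○○○●●
1) ○○●○○○
●○○○●●
○○●●●○
●●●●●●
○●○●○○
○○○○○○
2) ○○○○○●
○●●○●●
○○○○○○
●○○○○●
○●○●○●
○○●○○○
3) ●●●●●●
●○○○●●
○●○○●○
●○○○●●
○●●○●●
●○●○●○
4) ○○●○○○
○○○○○○
○●○●○○
○○●○○○
○○●○○○
○○○○○○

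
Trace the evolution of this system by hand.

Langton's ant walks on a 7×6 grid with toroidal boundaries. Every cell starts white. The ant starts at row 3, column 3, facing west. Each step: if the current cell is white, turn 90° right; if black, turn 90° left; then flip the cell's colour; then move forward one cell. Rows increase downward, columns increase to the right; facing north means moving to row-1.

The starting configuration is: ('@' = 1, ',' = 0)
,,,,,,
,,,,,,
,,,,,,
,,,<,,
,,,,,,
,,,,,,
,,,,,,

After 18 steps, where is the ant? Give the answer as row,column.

4,4

t=0: ,,,,,,
,,,,,,
,,,,,,
,,,<,,
,,,,,,
,,,,,,
,,,,,,
t=1: ,,,,,,
,,,,,,
,,,^,,
,,,@,,
,,,,,,
,,,,,,
,,,,,,
t=2: ,,,,,,
,,,,,,
,,,@>,
,,,@,,
,,,,,,
,,,,,,
,,,,,,
t=3: ,,,,,,
,,,,,,
,,,@@,
,,,@v,
,,,,,,
,,,,,,
,,,,,,
t=4: ,,,,,,
,,,,,,
,,,@@,
,,,<@,
,,,,,,
,,,,,,
,,,,,,
t=5: ,,,,,,
,,,,,,
,,,@@,
,,,,@,
,,,v,,
,,,,,,
,,,,,,
t=6: ,,,,,,
,,,,,,
,,,@@,
,,,,@,
,,<@,,
,,,,,,
,,,,,,
t=7: ,,,,,,
,,,,,,
,,,@@,
,,^,@,
,,@@,,
,,,,,,
,,,,,,
t=8: ,,,,,,
,,,,,,
,,,@@,
,,@>@,
,,@@,,
,,,,,,
,,,,,,
t=9: ,,,,,,
,,,,,,
,,,@@,
,,@@@,
,,@v,,
,,,,,,
,,,,,,
t=10: ,,,,,,
,,,,,,
,,,@@,
,,@@@,
,,@,>,
,,,,,,
,,,,,,
t=11: ,,,,,,
,,,,,,
,,,@@,
,,@@@,
,,@,@,
,,,,v,
,,,,,,
t=12: ,,,,,,
,,,,,,
,,,@@,
,,@@@,
,,@,@,
,,,<@,
,,,,,,
t=13: ,,,,,,
,,,,,,
,,,@@,
,,@@@,
,,@^@,
,,,@@,
,,,,,,
t=14: ,,,,,,
,,,,,,
,,,@@,
,,@@@,
,,@@>,
,,,@@,
,,,,,,
t=15: ,,,,,,
,,,,,,
,,,@@,
,,@@^,
,,@@,,
,,,@@,
,,,,,,
t=16: ,,,,,,
,,,,,,
,,,@@,
,,@<,,
,,@@,,
,,,@@,
,,,,,,
t=17: ,,,,,,
,,,,,,
,,,@@,
,,@,,,
,,@v,,
,,,@@,
,,,,,,
t=18: ,,,,,,
,,,,,,
,,,@@,
,,@,,,
,,@,>,
,,,@@,
,,,,,,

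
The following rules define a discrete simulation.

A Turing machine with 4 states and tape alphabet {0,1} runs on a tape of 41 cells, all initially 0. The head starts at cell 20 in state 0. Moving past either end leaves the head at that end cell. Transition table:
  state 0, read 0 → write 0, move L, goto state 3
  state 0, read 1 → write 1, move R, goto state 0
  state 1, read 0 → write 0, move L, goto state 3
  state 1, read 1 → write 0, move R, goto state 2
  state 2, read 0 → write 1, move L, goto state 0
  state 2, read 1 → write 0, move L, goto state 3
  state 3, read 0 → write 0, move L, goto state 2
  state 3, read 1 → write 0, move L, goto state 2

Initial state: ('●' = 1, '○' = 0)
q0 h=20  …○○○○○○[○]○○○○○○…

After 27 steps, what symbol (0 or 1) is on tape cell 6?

t=0: q0 h=20  …○○○○○○[○]○○○○○○…
t=1: q3 h=19  …○○○○○○[○]○○○○○○…
t=2: q2 h=18  …○○○○○○[○]○○○○○○…
t=3: q0 h=17  …○○○○○○[○]●○○○○○…
t=4: q3 h=16  …○○○○○○[○]○●○○○○…
t=5: q2 h=15  …○○○○○○[○]○○●○○○…
t=6: q0 h=14  …○○○○○○[○]●○○●○○…
t=7: q3 h=13  …○○○○○○[○]○●○○●○…
t=8: q2 h=12  …○○○○○○[○]○○●○○●…
t=9: q0 h=11  …○○○○○○[○]●○○●○○…
t=10: q3 h=10  …○○○○○○[○]○●○○●○…
t=11: q2 h= 9  …○○○○○○[○]○○●○○●…
t=12: q0 h= 8  …○○○○○○[○]●○○●○○…
t=13: q3 h= 7  …○○○○○○[○]○●○○●○…
t=14: q2 h= 6  |○○○○○○[○]○○●○○●…
t=15: q0 h= 5  |○○○○○[○]●○○●○○…
t=16: q3 h= 4  |○○○○[○]○●○○●○…
t=17: q2 h= 3  |○○○[○]○○●○○●…
t=18: q0 h= 2  |○○[○]●○○●○○…
t=19: q3 h= 1  |○[○]○●○○●○…
t=20: q2 h= 0  |[○]○○●○○●…
t=21: q0 h= 0  |[●]○○●○○●…
t=22: q0 h= 1  |●[○]○●○○●○…
t=23: q3 h= 0  |[●]○○●○○●…
t=24: q2 h= 0  |[○]○○●○○●…
t=25: q0 h= 0  |[●]○○●○○●…
t=26: q0 h= 1  |●[○]○●○○●○…
t=27: q3 h= 0  |[●]○○●○○●…

1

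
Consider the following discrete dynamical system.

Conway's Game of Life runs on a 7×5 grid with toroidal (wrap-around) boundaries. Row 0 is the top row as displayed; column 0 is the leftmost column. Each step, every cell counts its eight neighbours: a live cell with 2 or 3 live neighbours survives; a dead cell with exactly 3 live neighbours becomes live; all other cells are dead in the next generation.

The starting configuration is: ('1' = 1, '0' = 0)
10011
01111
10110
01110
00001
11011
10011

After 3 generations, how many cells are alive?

5

step 0: 10011
01111
10110
01110
00001
11011
10011
step 1: 00000
00000
10000
11000
00000
01100
00000
step 2: 00000
00000
11000
11000
10100
00000
00000
step 3: 00000
00000
11000
00101
10000
00000
00000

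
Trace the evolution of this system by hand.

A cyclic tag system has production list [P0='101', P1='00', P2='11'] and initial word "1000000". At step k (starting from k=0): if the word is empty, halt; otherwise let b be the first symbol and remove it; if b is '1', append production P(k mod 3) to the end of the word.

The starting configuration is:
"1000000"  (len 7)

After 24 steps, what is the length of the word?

12

k=0  "1000000"  (len 7)
k=1  "000000101"  (len 9)
k=2  "00000101"  (len 8)
k=3  "0000101"  (len 7)
k=4  "000101"  (len 6)
k=5  "00101"  (len 5)
k=6  "0101"  (len 4)
k=7  "101"  (len 3)
k=8  "0100"  (len 4)
k=9  "100"  (len 3)
k=10  "00101"  (len 5)
k=11  "0101"  (len 4)
k=12  "101"  (len 3)
k=13  "01101"  (len 5)
k=14  "1101"  (len 4)
k=15  "10111"  (len 5)
k=16  "0111101"  (len 7)
k=17  "111101"  (len 6)
k=18  "1110111"  (len 7)
k=19  "110111101"  (len 9)
k=20  "1011110100"  (len 10)
k=21  "01111010011"  (len 11)
k=22  "1111010011"  (len 10)
k=23  "11101001100"  (len 11)
k=24  "110100110011"  (len 12)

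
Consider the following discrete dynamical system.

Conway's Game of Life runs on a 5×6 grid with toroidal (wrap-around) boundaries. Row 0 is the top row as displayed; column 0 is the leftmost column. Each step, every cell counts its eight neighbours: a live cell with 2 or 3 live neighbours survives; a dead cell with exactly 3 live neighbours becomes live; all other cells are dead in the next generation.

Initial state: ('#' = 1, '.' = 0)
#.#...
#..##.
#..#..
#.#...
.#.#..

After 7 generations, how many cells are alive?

k=0  #.#...
#..##.
#..#..
#.#...
.#.#..
k=1  #.#.##
#.###.
#.###.
#.##..
#..#..
k=2  #.#...
#.....
#.....
#.....
#.....
k=3  #....#
#....#
##...#
##...#
#....#
k=4  .#..#.
....#.
....#.
....#.
....#.
k=5  ...###
...###
...###
...###
...###
k=6  #.#...
#.#...
#.#...
#.#...
#.#...
k=7  #.##.#
#.##.#
#.##.#
#.##.#
#.##.#

20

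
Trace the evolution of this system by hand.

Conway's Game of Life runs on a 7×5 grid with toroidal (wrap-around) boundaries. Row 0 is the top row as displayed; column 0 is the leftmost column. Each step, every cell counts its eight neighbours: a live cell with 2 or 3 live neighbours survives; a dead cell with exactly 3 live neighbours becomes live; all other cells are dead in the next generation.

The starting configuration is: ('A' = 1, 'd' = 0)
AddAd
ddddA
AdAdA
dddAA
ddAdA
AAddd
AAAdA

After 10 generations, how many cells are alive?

2

step 0: AddAd
ddddA
AdAdA
dddAA
ddAdA
AAddd
AAAdA
step 1: ddAAd
dAddd
Adddd
dAAdd
dAAdA
ddddd
ddAAd
step 2: dAdAd
dAAdd
AdAdd
ddAAd
AAAAd
dAddd
ddAAd
step 3: dAdAd
AddAd
ddddd
Adddd
AddAA
AdddA
dAdAd
step 4: AAdAd
ddAdA
ddddA
Adddd
dAdAd
dAAdd
dAdAd
step 5: AAdAd
dAAdA
AddAA
AdddA
AAddd
AAdAd
dddAA
step 6: dAddd
ddddd
ddAdd
dddAd
ddAdd
dAdAd
dddAd
step 7: ddddd
ddddd
ddddd
ddAAd
ddAAd
dddAd
ddddd
step 8: ddddd
ddddd
ddddd
ddAAd
ddddA
ddAAd
ddddd
step 9: ddddd
ddddd
ddddd
dddAd
ddddA
dddAd
ddddd
step 10: ddddd
ddddd
ddddd
ddddd
dddAA
ddddd
ddddd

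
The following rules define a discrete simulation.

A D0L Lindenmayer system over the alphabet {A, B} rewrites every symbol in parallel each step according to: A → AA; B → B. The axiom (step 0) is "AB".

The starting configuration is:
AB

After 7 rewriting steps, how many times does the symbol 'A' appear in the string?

128

gen 0: AB
gen 1: AAB
gen 2: AAAAB
gen 3: AAAAAAAAB
gen 4: AAAAAAAAAAAAAAAAB
gen 5: AAAAAAAAAAAAAAAAAAAAAAAAAAAAAAAAB
gen 6: AAAAAAAAAAAAAAAAAAAAAAAAAAAAAAAAAAAAAAAAAAAAAAAAAAAAAAAAAAAAAAAAB
gen 7: AAAAAAAAAAAAAAAAAAAAAAAAAAAAAAAAAAAAAAAAAAAAAAAAAAAAAAAAAA…AAAAAAAAAAAAAAAAAAAAAAAAAAAAAAAAAAAAAAAAAAAAAAAAAAAAAAAAAB  (len 129)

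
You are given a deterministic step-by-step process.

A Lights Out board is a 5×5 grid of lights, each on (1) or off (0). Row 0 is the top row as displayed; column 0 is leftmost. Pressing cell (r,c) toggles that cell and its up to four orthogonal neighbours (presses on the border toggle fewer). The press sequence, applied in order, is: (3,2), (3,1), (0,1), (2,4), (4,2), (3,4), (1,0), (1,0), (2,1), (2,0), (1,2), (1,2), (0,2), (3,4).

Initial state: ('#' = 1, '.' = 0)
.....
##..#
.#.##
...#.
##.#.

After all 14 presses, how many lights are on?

k=0  .....
##..#
.#.##
...#.
##.#.
k=1  .....
##..#
.####
.##..
####.
k=2  .....
##..#
..###
#....
#.##.
k=3  ###..
#...#
..###
#....
#.##.
k=4  ###..
#....
..#..
#...#
#.##.
k=5  ###..
#....
..#..
#.#.#
##...
k=6  ###..
#....
..#.#
#.##.
##..#
k=7  .##..
.#...
#.#.#
#.##.
##..#
k=8  ###..
#....
..#.#
#.##.
##..#
k=9  ###..
##...
##..#
####.
##..#
k=10  ###..
.#...
....#
.###.
##..#
k=11  ##...
..##.
..#.#
.###.
##..#
k=12  ###..
.#...
....#
.###.
##..#
k=13  #..#.
.##..
....#
.###.
##..#
k=14  #..#.
.##..
.....
.##.#
##...

9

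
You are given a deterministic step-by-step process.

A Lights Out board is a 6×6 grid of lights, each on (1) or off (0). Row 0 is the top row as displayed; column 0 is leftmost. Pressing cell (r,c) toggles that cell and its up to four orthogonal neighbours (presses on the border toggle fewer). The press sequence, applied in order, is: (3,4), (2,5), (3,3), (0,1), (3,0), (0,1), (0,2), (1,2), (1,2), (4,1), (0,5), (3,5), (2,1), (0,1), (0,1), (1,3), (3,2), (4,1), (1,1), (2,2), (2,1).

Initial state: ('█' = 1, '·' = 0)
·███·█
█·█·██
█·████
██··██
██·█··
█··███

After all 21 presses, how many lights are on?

21

0) ·███·█
█·█·██
█·████
██··██
██·█··
█··███
1) ·███·█
█·█·██
█·██·█
██·█··
██·██·
█··███
2) ·███·█
█·█·█·
█·███·
██·█·█
██·██·
█··███
3) ·███·█
█·█·█·
█·█·█·
███·██
██··█·
█··███
4) █··█·█
███·█·
█·█·█·
███·██
██··█·
█··███
5) █··█·█
███·█·
··█·█·
··█·██
·█··█·
█··███
6) ·███·█
█·█·█·
··█·█·
··█·██
·█··█·
█··███
7) ·····█
█···█·
··█·█·
··█·██
·█··█·
█··███
8) ··█··█
█████·
····█·
··█·██
·█··█·
█··███
9) ·····█
█···█·
··█·█·
··█·██
·█··█·
█··███
10) ·····█
█···█·
··█·█·
·██·██
█·█·█·
██·███
11) ····█·
█···██
··█·█·
·██·██
█·█·█·
██·███
12) ····█·
█···██
··█·██
·██···
█·█·██
██·███
13) ····█·
██··██
██··██
··█···
█·█·██
██·███
14) ███·█·
█···██
██··██
··█···
█·█·██
██·███
15) ····█·
██··██
██··██
··█···
█·█·██
██·███
16) ···██·
████·█
██·███
··█···
█·█·██
██·███
17) ···██·
████·█
██████
·█·█··
█···██
██·███
18) ···██·
████·█
██████
···█··
·██·██
█··███
19) ·█·██·
···█·█
█·████
···█··
·██·██
█··███
20) ·█·██·
··██·█
██··██
··██··
·██·██
█··███
21) ·█·██·
·███·█
··█·██
·███··
·██·██
█··███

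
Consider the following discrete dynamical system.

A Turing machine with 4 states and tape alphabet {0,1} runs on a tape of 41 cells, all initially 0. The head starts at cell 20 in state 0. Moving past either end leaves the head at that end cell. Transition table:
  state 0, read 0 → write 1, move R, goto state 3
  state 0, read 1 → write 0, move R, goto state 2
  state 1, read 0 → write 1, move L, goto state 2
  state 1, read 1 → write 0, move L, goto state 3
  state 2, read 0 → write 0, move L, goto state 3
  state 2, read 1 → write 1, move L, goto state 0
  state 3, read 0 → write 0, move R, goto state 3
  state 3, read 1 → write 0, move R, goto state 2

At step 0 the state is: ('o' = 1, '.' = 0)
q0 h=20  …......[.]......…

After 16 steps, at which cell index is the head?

0) q0 h=20  …......[.]......…
1) q3 h=21  ….....o[.]......…
2) q3 h=22  …....o.[.]......…
3) q3 h=23  …...o..[.]......…
4) q3 h=24  …..o...[.]......…
5) q3 h=25  ….o....[.]......…
6) q3 h=26  …o.....[.]......…
7) q3 h=27  …......[.]......…
8) q3 h=28  …......[.]......…
9) q3 h=29  …......[.]......…
10) q3 h=30  …......[.]......…
11) q3 h=31  …......[.]......…
12) q3 h=32  …......[.]......…
13) q3 h=33  …......[.]......…
14) q3 h=34  …......[.]......|
15) q3 h=35  …......[.].....|
16) q3 h=36  …......[.]....|

36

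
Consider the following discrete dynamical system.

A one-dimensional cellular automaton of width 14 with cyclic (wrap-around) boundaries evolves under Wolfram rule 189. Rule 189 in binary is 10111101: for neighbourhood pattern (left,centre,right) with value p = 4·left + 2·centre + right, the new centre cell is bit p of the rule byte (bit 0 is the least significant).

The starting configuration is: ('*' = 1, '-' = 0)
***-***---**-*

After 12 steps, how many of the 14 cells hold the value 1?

0) ***-***---**-*
1) **-***-**-*-**
2) *-***-**-*****
3) -***-**-******
4) ***-**-******-
5) **-**-******-*
6) *-**-******-**
7) -**-******-***
8) **-******-***-
9) *-******-***-*
10) -******-***-**
11) ******-***-**-
12) *****-***-**-*

11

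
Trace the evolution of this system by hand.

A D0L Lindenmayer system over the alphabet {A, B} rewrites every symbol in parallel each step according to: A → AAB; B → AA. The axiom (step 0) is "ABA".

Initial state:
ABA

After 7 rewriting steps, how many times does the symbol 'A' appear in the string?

2448

step 0: ABA
step 1: AABAAAAB
step 2: AABAABAAAABAABAABAABAA
step 3: AABAABAAAABAABAAAABAABAABAABAAAABAABAAAABAABAAAABAABAAAABAAB
step 4: AABAABAAAABAABAAAABAABAABAABAAAABAABAAAABAABAABAABAAAABAAB…BAABAAAABAABAAAABAABAABAABAAAABAABAAAABAABAABAABAAAABAABAA  (len 164)
step 5: AABAABAAAABAABAAAABAABAABAABAAAABAABAAAABAABAABAABAAAABAAB…BAABAAAABAABAAAABAABAAAABAABAAAABAABAABAABAAAABAABAAAABAAB  (len 448)
step 6: AABAABAAAABAABAAAABAABAABAABAAAABAABAAAABAABAABAABAAAABAAB…BAABAAAABAABAAAABAABAABAABAAAABAABAAAABAABAABAABAAAABAABAA  (len 1224)
step 7: AABAABAAAABAABAAAABAABAABAABAAAABAABAAAABAABAABAABAAAABAAB…BAABAAAABAABAAAABAABAAAABAABAAAABAABAABAABAAAABAABAAAABAAB  (len 3344)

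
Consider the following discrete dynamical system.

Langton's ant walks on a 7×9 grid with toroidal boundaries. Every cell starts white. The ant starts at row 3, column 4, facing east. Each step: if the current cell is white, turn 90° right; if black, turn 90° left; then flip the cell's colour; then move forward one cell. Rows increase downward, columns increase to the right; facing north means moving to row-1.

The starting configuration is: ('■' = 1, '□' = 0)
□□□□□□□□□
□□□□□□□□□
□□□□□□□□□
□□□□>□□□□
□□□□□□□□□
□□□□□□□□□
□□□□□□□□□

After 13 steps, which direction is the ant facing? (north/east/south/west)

south

[0] □□□□□□□□□
□□□□□□□□□
□□□□□□□□□
□□□□>□□□□
□□□□□□□□□
□□□□□□□□□
□□□□□□□□□
[1] □□□□□□□□□
□□□□□□□□□
□□□□□□□□□
□□□□■□□□□
□□□□v□□□□
□□□□□□□□□
□□□□□□□□□
[2] □□□□□□□□□
□□□□□□□□□
□□□□□□□□□
□□□□■□□□□
□□□<■□□□□
□□□□□□□□□
□□□□□□□□□
[3] □□□□□□□□□
□□□□□□□□□
□□□□□□□□□
□□□^■□□□□
□□□■■□□□□
□□□□□□□□□
□□□□□□□□□
[4] □□□□□□□□□
□□□□□□□□□
□□□□□□□□□
□□□■>□□□□
□□□■■□□□□
□□□□□□□□□
□□□□□□□□□
[5] □□□□□□□□□
□□□□□□□□□
□□□□^□□□□
□□□■□□□□□
□□□■■□□□□
□□□□□□□□□
□□□□□□□□□
[6] □□□□□□□□□
□□□□□□□□□
□□□□■>□□□
□□□■□□□□□
□□□■■□□□□
□□□□□□□□□
□□□□□□□□□
[7] □□□□□□□□□
□□□□□□□□□
□□□□■■□□□
□□□■□v□□□
□□□■■□□□□
□□□□□□□□□
□□□□□□□□□
[8] □□□□□□□□□
□□□□□□□□□
□□□□■■□□□
□□□■<■□□□
□□□■■□□□□
□□□□□□□□□
□□□□□□□□□
[9] □□□□□□□□□
□□□□□□□□□
□□□□^■□□□
□□□■■■□□□
□□□■■□□□□
□□□□□□□□□
□□□□□□□□□
[10] □□□□□□□□□
□□□□□□□□□
□□□<□■□□□
□□□■■■□□□
□□□■■□□□□
□□□□□□□□□
□□□□□□□□□
[11] □□□□□□□□□
□□□^□□□□□
□□□■□■□□□
□□□■■■□□□
□□□■■□□□□
□□□□□□□□□
□□□□□□□□□
[12] □□□□□□□□□
□□□■>□□□□
□□□■□■□□□
□□□■■■□□□
□□□■■□□□□
□□□□□□□□□
□□□□□□□□□
[13] □□□□□□□□□
□□□■■□□□□
□□□■v■□□□
□□□■■■□□□
□□□■■□□□□
□□□□□□□□□
□□□□□□□□□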